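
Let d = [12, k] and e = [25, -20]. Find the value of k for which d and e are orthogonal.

d · e = 12·25 + k·(-20) = 300 - 20k
Set equal to 0: -20k = -300, so k = 15.

15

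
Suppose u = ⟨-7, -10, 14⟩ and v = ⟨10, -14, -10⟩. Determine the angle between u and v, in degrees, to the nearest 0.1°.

u · v = (-7)·10 + (-10)·(-14) + 14·(-10) = -70 + 140 - 140 = -70
|u|² = 49 + 100 + 196 = 345,  |u| = √345 ≈ 18.574176
|v|² = 100 + 196 + 100 = 396,  |v| = √396 ≈ 19.899749
cos θ = -70 / (18.574176 · 19.899749) ≈ -0.18938
θ = arccos(-0.18938) ≈ 100.9°

100.9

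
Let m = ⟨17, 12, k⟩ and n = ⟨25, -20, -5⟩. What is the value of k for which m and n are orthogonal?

37

m · n = 17·25 + 12·(-20) + k·(-5) = 185 - 5k
Set equal to 0: -5k = -185, so k = 37.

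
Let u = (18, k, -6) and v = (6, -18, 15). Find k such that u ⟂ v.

u · v = 18·6 + k·(-18) + (-6)·15 = 18 - 18k
Set equal to 0: -18k = -18, so k = 1.

1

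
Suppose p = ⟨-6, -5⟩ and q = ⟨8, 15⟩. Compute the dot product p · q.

p · q = (-6)·8 + (-5)·15 = -48 - 75 = -123

-123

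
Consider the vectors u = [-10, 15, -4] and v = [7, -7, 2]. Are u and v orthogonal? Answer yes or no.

u · v = (-10)·7 + 15·(-7) + (-4)·2 = -70 - 105 - 8 = -183
Nonzero, so the vectors are not orthogonal.

no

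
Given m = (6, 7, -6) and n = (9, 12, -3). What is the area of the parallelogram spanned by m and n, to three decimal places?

i: 7·(-3) - (-6)·12 = -21 - (-72) = 51
j: (-6)·9 - 6·(-3) = -54 - (-18) = -36
k: 6·12 - 7·9 = 72 - 63 = 9
m × n = (51, -36, 9)
|m × n| = √(51² + (-36)² + 9²) = √3978 ≈ 63.0714

63.071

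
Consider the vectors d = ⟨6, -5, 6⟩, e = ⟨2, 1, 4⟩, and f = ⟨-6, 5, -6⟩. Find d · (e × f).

0

e × f:
i: 1·(-6) - 4·5 = -6 - 20 = -26
j: 4·(-6) - 2·(-6) = -24 - (-12) = -12
k: 2·5 - 1·(-6) = 10 - (-6) = 16
e × f = (-26, -12, 16)
d · (e × f) = 6·(-26) + (-5)·(-12) + 6·16 = -156 + 60 + 96 = 0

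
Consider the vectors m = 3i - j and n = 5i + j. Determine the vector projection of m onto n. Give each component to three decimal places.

(2.692, 0.538)

m · n = 3·5 + (-1)·1 = 15 - 1 = 14
|n|² = 25 + 1 = 26
proj_n m = (14/26) · (5, 1) ≈ (2.692, 0.538)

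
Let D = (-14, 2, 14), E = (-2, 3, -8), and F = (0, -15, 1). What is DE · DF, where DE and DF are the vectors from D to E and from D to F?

DE = E − D = (12, 1, -22)
DF = F − D = (14, -17, -13)
DE · DF = 12·14 + 1·(-17) + (-22)·(-13) = 168 - 17 + 286 = 437

437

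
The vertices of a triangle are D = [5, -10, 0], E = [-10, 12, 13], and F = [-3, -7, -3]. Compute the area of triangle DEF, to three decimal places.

112.235

DE = (-15, 22, 13),  DF = (-8, 3, -3)
i: 22·(-3) - 13·3 = -66 - 39 = -105
j: 13·(-8) - (-15)·(-3) = -104 - 45 = -149
k: (-15)·3 - 22·(-8) = -45 - (-176) = 131
DE × DF = (-105, -149, 131)
|DE × DF| = √50387 ≈ 224.4705
area = ½ · 224.4705 ≈ 112.235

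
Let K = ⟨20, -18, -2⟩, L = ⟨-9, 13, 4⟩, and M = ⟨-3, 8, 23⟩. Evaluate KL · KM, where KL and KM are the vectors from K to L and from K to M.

KL = L − K = (-29, 31, 6)
KM = M − K = (-23, 26, 25)
KL · KM = (-29)·(-23) + 31·26 + 6·25 = 667 + 806 + 150 = 1623

1623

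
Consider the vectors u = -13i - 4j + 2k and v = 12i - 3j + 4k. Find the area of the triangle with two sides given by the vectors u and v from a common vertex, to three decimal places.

57.976

i: (-4)·4 - 2·(-3) = -16 - (-6) = -10
j: 2·12 - (-13)·4 = 24 - (-52) = 76
k: (-13)·(-3) - (-4)·12 = 39 - (-48) = 87
u × v = (-10, 76, 87)
|u × v| = √((-10)² + 76² + 87²) = √13445 ≈ 115.9526
area = ½ · 115.9526 ≈ 57.976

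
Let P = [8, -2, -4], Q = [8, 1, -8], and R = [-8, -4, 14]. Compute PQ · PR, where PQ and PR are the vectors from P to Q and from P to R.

-78

PQ = Q − P = (0, 3, -4)
PR = R − P = (-16, -2, 18)
PQ · PR = 0·(-16) + 3·(-2) + (-4)·18 = 0 - 6 - 72 = -78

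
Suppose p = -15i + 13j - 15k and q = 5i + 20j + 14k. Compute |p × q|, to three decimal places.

i: 13·14 - (-15)·20 = 182 - (-300) = 482
j: (-15)·5 - (-15)·14 = -75 - (-210) = 135
k: (-15)·20 - 13·5 = -300 - 65 = -365
p × q = (482, 135, -365)
|p × q| = √(482² + 135² + (-365)²) = √383774 ≈ 619.4950

619.495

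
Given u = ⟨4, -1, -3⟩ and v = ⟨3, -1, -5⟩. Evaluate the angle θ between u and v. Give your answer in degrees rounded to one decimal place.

u · v = 4·3 + (-1)·(-1) + (-3)·(-5) = 12 + 1 + 15 = 28
|u|² = 16 + 1 + 9 = 26,  |u| = √26 ≈ 5.099020
|v|² = 9 + 1 + 25 = 35,  |v| = √35 ≈ 5.916080
cos θ = 28 / (5.099020 · 5.916080) ≈ 0.92819
θ = arccos(0.92819) ≈ 21.8°

21.8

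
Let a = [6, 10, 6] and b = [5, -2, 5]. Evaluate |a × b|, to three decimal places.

i: 10·5 - 6·(-2) = 50 - (-12) = 62
j: 6·5 - 6·5 = 30 - 30 = 0
k: 6·(-2) - 10·5 = -12 - 50 = -62
a × b = (62, 0, -62)
|a × b| = √(62² + 0² + (-62)²) = √7688 ≈ 87.6812

87.681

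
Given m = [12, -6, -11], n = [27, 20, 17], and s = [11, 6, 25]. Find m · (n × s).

8342

n × s:
i: 20·25 - 17·6 = 500 - 102 = 398
j: 17·11 - 27·25 = 187 - 675 = -488
k: 27·6 - 20·11 = 162 - 220 = -58
n × s = (398, -488, -58)
m · (n × s) = 12·398 + (-6)·(-488) + (-11)·(-58) = 4776 + 2928 + 638 = 8342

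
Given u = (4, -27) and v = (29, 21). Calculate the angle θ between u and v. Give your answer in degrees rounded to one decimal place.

u · v = 4·29 + (-27)·21 = 116 - 567 = -451
|u|² = 16 + 729 = 745,  |u| = √745 ≈ 27.294688
|v|² = 841 + 441 = 1282,  |v| = √1282 ≈ 35.805028
cos θ = -451 / (27.294688 · 35.805028) ≈ -0.46148
θ = arccos(-0.46148) ≈ 117.5°

117.5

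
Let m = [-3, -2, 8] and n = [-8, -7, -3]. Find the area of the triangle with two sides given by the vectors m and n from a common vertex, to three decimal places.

i: (-2)·(-3) - 8·(-7) = 6 - (-56) = 62
j: 8·(-8) - (-3)·(-3) = -64 - 9 = -73
k: (-3)·(-7) - (-2)·(-8) = 21 - 16 = 5
m × n = (62, -73, 5)
|m × n| = √(62² + (-73)² + 5²) = √9198 ≈ 95.9062
area = ½ · 95.9062 ≈ 47.953

47.953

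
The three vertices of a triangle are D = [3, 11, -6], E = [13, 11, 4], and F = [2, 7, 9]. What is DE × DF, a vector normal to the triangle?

DE = (10, 0, 10)
DF = (-1, -4, 15)
i: 0·15 - 10·(-4) = 0 - (-40) = 40
j: 10·(-1) - 10·15 = -10 - 150 = -160
k: 10·(-4) - 0·(-1) = -40 - 0 = -40
DE × DF = (40, -160, -40)

(40, -160, -40)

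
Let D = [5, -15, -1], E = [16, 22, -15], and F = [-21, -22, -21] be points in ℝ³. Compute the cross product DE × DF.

DE = (11, 37, -14)
DF = (-26, -7, -20)
i: 37·(-20) - (-14)·(-7) = -740 - 98 = -838
j: (-14)·(-26) - 11·(-20) = 364 - (-220) = 584
k: 11·(-7) - 37·(-26) = -77 - (-962) = 885
DE × DF = (-838, 584, 885)

(-838, 584, 885)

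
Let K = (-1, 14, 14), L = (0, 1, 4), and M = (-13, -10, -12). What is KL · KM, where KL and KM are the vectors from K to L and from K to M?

560

KL = L − K = (1, -13, -10)
KM = M − K = (-12, -24, -26)
KL · KM = 1·(-12) + (-13)·(-24) + (-10)·(-26) = -12 + 312 + 260 = 560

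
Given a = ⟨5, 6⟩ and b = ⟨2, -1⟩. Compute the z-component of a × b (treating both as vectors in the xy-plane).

-17

5·(-1) - 6·2 = -5 - 12 = -17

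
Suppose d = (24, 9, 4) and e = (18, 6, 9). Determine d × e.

(57, -144, -18)

i: 9·9 - 4·6 = 81 - 24 = 57
j: 4·18 - 24·9 = 72 - 216 = -144
k: 24·6 - 9·18 = 144 - 162 = -18
d × e = (57, -144, -18)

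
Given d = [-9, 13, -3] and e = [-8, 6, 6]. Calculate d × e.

i: 13·6 - (-3)·6 = 78 - (-18) = 96
j: (-3)·(-8) - (-9)·6 = 24 - (-54) = 78
k: (-9)·6 - 13·(-8) = -54 - (-104) = 50
d × e = (96, 78, 50)

(96, 78, 50)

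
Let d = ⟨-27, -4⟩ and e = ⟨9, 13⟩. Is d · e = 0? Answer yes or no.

no

d · e = (-27)·9 + (-4)·13 = -243 - 52 = -295
Nonzero, so the vectors are not orthogonal.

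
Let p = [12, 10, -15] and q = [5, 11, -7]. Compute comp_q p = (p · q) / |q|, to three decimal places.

p · q = 12·5 + 10·11 + (-15)·(-7) = 60 + 110 + 105 = 275
|q| = √(25 + 121 + 49) = √195 ≈ 13.9642
comp_q p = 275 / √195 ≈ 19.693

19.693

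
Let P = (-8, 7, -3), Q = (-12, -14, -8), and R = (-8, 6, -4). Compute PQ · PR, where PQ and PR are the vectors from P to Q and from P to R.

PQ = Q − P = (-4, -21, -5)
PR = R − P = (0, -1, -1)
PQ · PR = (-4)·0 + (-21)·(-1) + (-5)·(-1) = 0 + 21 + 5 = 26

26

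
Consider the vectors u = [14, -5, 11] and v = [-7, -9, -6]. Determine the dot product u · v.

u · v = 14·(-7) + (-5)·(-9) + 11·(-6) = -98 + 45 - 66 = -119

-119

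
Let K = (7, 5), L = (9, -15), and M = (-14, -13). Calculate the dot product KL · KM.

318

KL = L − K = (2, -20)
KM = M − K = (-21, -18)
KL · KM = 2·(-21) + (-20)·(-18) = -42 + 360 = 318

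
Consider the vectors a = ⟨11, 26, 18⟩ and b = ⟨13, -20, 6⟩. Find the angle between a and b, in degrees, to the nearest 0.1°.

109.1

a · b = 11·13 + 26·(-20) + 18·6 = 143 - 520 + 108 = -269
|a|² = 121 + 676 + 324 = 1121,  |a| = √1121 ≈ 33.481338
|b|² = 169 + 400 + 36 = 605,  |b| = √605 ≈ 24.596748
cos θ = -269 / (33.481338 · 24.596748) ≈ -0.32664
θ = arccos(-0.32664) ≈ 109.1°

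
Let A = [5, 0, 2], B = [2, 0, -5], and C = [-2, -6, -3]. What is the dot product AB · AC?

56

AB = B − A = (-3, 0, -7)
AC = C − A = (-7, -6, -5)
AB · AC = (-3)·(-7) + 0·(-6) + (-7)·(-5) = 21 + 0 + 35 = 56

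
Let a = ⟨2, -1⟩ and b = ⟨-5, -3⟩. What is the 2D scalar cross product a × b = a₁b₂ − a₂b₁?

-11

2·(-3) - (-1)·(-5) = -6 - 5 = -11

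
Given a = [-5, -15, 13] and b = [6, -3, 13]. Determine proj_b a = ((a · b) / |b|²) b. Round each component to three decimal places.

(5.159, -2.579, 11.178)

a · b = (-5)·6 + (-15)·(-3) + 13·13 = -30 + 45 + 169 = 184
|b|² = 36 + 9 + 169 = 214
proj_b a = (184/214) · (6, -3, 13) ≈ (5.159, -2.579, 11.178)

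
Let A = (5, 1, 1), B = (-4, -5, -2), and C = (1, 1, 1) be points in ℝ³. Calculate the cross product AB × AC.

(0, 12, -24)

AB = (-9, -6, -3)
AC = (-4, 0, 0)
i: (-6)·0 - (-3)·0 = 0 - 0 = 0
j: (-3)·(-4) - (-9)·0 = 12 - 0 = 12
k: (-9)·0 - (-6)·(-4) = 0 - 24 = -24
AB × AC = (0, 12, -24)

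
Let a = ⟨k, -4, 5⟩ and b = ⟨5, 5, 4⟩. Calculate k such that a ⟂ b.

a · b = k·5 + (-4)·5 + 5·4 = 0 + 5k
Set equal to 0: 5k = 0, so k = 0.

0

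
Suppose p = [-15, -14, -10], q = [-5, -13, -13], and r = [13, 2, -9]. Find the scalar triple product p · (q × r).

q × r:
i: (-13)·(-9) - (-13)·2 = 117 - (-26) = 143
j: (-13)·13 - (-5)·(-9) = -169 - 45 = -214
k: (-5)·2 - (-13)·13 = -10 - (-169) = 159
q × r = (143, -214, 159)
p · (q × r) = (-15)·143 + (-14)·(-214) + (-10)·159 = -2145 + 2996 - 1590 = -739

-739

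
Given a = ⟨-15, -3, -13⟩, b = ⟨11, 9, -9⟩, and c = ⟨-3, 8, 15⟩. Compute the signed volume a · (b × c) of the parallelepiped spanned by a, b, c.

b × c:
i: 9·15 - (-9)·8 = 135 - (-72) = 207
j: (-9)·(-3) - 11·15 = 27 - 165 = -138
k: 11·8 - 9·(-3) = 88 - (-27) = 115
b × c = (207, -138, 115)
a · (b × c) = (-15)·207 + (-3)·(-138) + (-13)·115 = -3105 + 414 - 1495 = -4186

-4186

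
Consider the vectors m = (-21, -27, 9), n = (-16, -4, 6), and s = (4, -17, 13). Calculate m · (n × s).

-4722

n × s:
i: (-4)·13 - 6·(-17) = -52 - (-102) = 50
j: 6·4 - (-16)·13 = 24 - (-208) = 232
k: (-16)·(-17) - (-4)·4 = 272 - (-16) = 288
n × s = (50, 232, 288)
m · (n × s) = (-21)·50 + (-27)·232 + 9·288 = -1050 - 6264 + 2592 = -4722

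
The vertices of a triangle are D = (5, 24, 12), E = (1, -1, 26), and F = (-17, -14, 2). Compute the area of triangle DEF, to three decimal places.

DE = (-4, -25, 14),  DF = (-22, -38, -10)
i: (-25)·(-10) - 14·(-38) = 250 - (-532) = 782
j: 14·(-22) - (-4)·(-10) = -308 - 40 = -348
k: (-4)·(-38) - (-25)·(-22) = 152 - 550 = -398
DE × DF = (782, -348, -398)
|DE × DF| = √891032 ≈ 943.9449
area = ½ · 943.9449 ≈ 471.972

471.972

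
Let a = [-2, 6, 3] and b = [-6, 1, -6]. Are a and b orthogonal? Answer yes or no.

yes

a · b = (-2)·(-6) + 6·1 + 3·(-6) = 12 + 6 - 18 = 0
Zero, so the vectors are orthogonal.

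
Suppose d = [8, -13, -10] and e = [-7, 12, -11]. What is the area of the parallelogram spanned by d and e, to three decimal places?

i: (-13)·(-11) - (-10)·12 = 143 - (-120) = 263
j: (-10)·(-7) - 8·(-11) = 70 - (-88) = 158
k: 8·12 - (-13)·(-7) = 96 - 91 = 5
d × e = (263, 158, 5)
|d × e| = √(263² + 158² + 5²) = √94158 ≈ 306.8518

306.852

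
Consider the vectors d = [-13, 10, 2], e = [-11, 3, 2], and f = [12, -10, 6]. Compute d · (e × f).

e × f:
i: 3·6 - 2·(-10) = 18 - (-20) = 38
j: 2·12 - (-11)·6 = 24 - (-66) = 90
k: (-11)·(-10) - 3·12 = 110 - 36 = 74
e × f = (38, 90, 74)
d · (e × f) = (-13)·38 + 10·90 + 2·74 = -494 + 900 + 148 = 554

554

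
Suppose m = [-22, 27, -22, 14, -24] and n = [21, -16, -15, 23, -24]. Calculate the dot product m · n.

m · n = (-22)·21 + 27·(-16) + (-22)·(-15) + 14·23 + (-24)·(-24) = -462 - 432 + 330 + 322 + 576 = 334

334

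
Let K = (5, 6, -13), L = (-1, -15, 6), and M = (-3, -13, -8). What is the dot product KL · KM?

KL = L − K = (-6, -21, 19)
KM = M − K = (-8, -19, 5)
KL · KM = (-6)·(-8) + (-21)·(-19) + 19·5 = 48 + 399 + 95 = 542

542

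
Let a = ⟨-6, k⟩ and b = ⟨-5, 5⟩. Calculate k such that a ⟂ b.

-6

a · b = (-6)·(-5) + k·5 = 30 + 5k
Set equal to 0: 5k = -30, so k = -6.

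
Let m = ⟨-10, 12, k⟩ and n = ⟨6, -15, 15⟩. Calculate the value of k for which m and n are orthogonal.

16

m · n = (-10)·6 + 12·(-15) + k·15 = -240 + 15k
Set equal to 0: 15k = 240, so k = 16.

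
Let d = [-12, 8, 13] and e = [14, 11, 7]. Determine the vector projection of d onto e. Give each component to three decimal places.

(0.421, 0.331, 0.210)

d · e = (-12)·14 + 8·11 + 13·7 = -168 + 88 + 91 = 11
|e|² = 196 + 121 + 49 = 366
proj_e d = (11/366) · (14, 11, 7) ≈ (0.421, 0.331, 0.210)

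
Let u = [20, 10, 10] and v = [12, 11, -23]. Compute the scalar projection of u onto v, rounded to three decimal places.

u · v = 20·12 + 10·11 + 10·(-23) = 240 + 110 - 230 = 120
|v| = √(144 + 121 + 529) = √794 ≈ 28.1780
comp_v u = 120 / √794 ≈ 4.259

4.259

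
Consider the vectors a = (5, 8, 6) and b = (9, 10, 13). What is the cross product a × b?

i: 8·13 - 6·10 = 104 - 60 = 44
j: 6·9 - 5·13 = 54 - 65 = -11
k: 5·10 - 8·9 = 50 - 72 = -22
a × b = (44, -11, -22)

(44, -11, -22)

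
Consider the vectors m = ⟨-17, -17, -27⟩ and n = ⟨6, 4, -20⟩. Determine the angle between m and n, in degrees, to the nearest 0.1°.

m · n = (-17)·6 + (-17)·4 + (-27)·(-20) = -102 - 68 + 540 = 370
|m|² = 289 + 289 + 729 = 1307,  |m| = √1307 ≈ 36.152455
|n|² = 36 + 16 + 400 = 452,  |n| = √452 ≈ 21.260292
cos θ = 370 / (36.152455 · 21.260292) ≈ 0.48139
θ = arccos(0.48139) ≈ 61.2°

61.2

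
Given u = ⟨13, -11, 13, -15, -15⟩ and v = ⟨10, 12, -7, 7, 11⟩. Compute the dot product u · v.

u · v = 13·10 + (-11)·12 + 13·(-7) + (-15)·7 + (-15)·11 = 130 - 132 - 91 - 105 - 165 = -363

-363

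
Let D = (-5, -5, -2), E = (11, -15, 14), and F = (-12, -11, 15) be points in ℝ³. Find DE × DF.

(-74, -384, -166)

DE = (16, -10, 16)
DF = (-7, -6, 17)
i: (-10)·17 - 16·(-6) = -170 - (-96) = -74
j: 16·(-7) - 16·17 = -112 - 272 = -384
k: 16·(-6) - (-10)·(-7) = -96 - 70 = -166
DE × DF = (-74, -384, -166)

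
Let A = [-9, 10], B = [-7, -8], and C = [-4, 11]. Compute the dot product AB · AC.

AB = B − A = (2, -18)
AC = C − A = (5, 1)
AB · AC = 2·5 + (-18)·1 = 10 - 18 = -8

-8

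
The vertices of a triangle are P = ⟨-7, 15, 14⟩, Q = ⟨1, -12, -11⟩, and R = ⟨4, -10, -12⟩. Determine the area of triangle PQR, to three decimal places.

70.404

PQ = (8, -27, -25),  PR = (11, -25, -26)
i: (-27)·(-26) - (-25)·(-25) = 702 - 625 = 77
j: (-25)·11 - 8·(-26) = -275 - (-208) = -67
k: 8·(-25) - (-27)·11 = -200 - (-297) = 97
PQ × PR = (77, -67, 97)
|PQ × PR| = √19827 ≈ 140.8084
area = ½ · 140.8084 ≈ 70.404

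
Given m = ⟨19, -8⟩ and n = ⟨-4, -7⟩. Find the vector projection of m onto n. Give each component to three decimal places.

(1.231, 2.154)

m · n = 19·(-4) + (-8)·(-7) = -76 + 56 = -20
|n|² = 16 + 49 = 65
proj_n m = (-20/65) · (-4, -7) ≈ (1.231, 2.154)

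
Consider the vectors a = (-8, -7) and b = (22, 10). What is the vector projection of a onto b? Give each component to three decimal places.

(-9.267, -4.212)

a · b = (-8)·22 + (-7)·10 = -176 - 70 = -246
|b|² = 484 + 100 = 584
proj_b a = (-246/584) · (22, 10) ≈ (-9.267, -4.212)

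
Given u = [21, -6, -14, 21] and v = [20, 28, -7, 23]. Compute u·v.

833

u · v = 21·20 + (-6)·28 + (-14)·(-7) + 21·23 = 420 - 168 + 98 + 483 = 833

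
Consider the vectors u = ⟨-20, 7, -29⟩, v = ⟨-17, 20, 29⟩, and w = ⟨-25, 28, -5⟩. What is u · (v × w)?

11874

v × w:
i: 20·(-5) - 29·28 = -100 - 812 = -912
j: 29·(-25) - (-17)·(-5) = -725 - 85 = -810
k: (-17)·28 - 20·(-25) = -476 - (-500) = 24
v × w = (-912, -810, 24)
u · (v × w) = (-20)·(-912) + 7·(-810) + (-29)·24 = 18240 - 5670 - 696 = 11874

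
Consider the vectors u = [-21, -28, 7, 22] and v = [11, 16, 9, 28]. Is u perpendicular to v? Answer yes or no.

yes

u · v = (-21)·11 + (-28)·16 + 7·9 + 22·28 = -231 - 448 + 63 + 616 = 0
Zero, so the vectors are orthogonal.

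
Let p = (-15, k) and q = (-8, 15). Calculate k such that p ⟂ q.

-8

p · q = (-15)·(-8) + k·15 = 120 + 15k
Set equal to 0: 15k = -120, so k = -8.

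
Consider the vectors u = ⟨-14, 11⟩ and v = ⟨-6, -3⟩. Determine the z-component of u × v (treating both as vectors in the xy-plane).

(-14)·(-3) - 11·(-6) = 42 - (-66) = 108

108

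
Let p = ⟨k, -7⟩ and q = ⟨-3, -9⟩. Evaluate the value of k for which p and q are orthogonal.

p · q = k·(-3) + (-7)·(-9) = 63 - 3k
Set equal to 0: -3k = -63, so k = 21.

21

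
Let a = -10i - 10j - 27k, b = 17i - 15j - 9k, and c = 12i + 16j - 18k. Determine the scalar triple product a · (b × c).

-18324

b × c:
i: (-15)·(-18) - (-9)·16 = 270 - (-144) = 414
j: (-9)·12 - 17·(-18) = -108 - (-306) = 198
k: 17·16 - (-15)·12 = 272 - (-180) = 452
b × c = (414, 198, 452)
a · (b × c) = (-10)·414 + (-10)·198 + (-27)·452 = -4140 - 1980 - 12204 = -18324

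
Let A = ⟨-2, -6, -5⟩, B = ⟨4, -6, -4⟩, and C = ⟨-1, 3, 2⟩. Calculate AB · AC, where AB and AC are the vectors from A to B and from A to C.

13

AB = B − A = (6, 0, 1)
AC = C − A = (1, 9, 7)
AB · AC = 6·1 + 0·9 + 1·7 = 6 + 0 + 7 = 13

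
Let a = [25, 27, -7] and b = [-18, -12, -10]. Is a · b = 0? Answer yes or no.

no

a · b = 25·(-18) + 27·(-12) + (-7)·(-10) = -450 - 324 + 70 = -704
Nonzero, so the vectors are not orthogonal.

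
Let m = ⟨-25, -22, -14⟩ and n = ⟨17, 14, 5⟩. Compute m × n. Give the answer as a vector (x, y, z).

i: (-22)·5 - (-14)·14 = -110 - (-196) = 86
j: (-14)·17 - (-25)·5 = -238 - (-125) = -113
k: (-25)·14 - (-22)·17 = -350 - (-374) = 24
m × n = (86, -113, 24)

(86, -113, 24)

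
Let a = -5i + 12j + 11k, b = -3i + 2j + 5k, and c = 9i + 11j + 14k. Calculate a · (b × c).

b × c:
i: 2·14 - 5·11 = 28 - 55 = -27
j: 5·9 - (-3)·14 = 45 - (-42) = 87
k: (-3)·11 - 2·9 = -33 - 18 = -51
b × c = (-27, 87, -51)
a · (b × c) = (-5)·(-27) + 12·87 + 11·(-51) = 135 + 1044 - 561 = 618

618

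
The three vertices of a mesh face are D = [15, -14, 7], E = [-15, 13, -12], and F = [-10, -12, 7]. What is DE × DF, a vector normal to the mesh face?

DE = (-30, 27, -19)
DF = (-25, 2, 0)
i: 27·0 - (-19)·2 = 0 - (-38) = 38
j: (-19)·(-25) - (-30)·0 = 475 - 0 = 475
k: (-30)·2 - 27·(-25) = -60 - (-675) = 615
DE × DF = (38, 475, 615)

(38, 475, 615)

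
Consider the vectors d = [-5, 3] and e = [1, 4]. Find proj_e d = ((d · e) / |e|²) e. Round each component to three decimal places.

d · e = (-5)·1 + 3·4 = -5 + 12 = 7
|e|² = 1 + 16 = 17
proj_e d = (7/17) · (1, 4) ≈ (0.412, 1.647)

(0.412, 1.647)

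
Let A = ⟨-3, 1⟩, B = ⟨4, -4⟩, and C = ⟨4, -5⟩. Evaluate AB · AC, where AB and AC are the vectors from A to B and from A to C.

79

AB = B − A = (7, -5)
AC = C − A = (7, -6)
AB · AC = 7·7 + (-5)·(-6) = 49 + 30 = 79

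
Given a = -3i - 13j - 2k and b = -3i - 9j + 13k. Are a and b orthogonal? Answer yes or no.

a · b = (-3)·(-3) + (-13)·(-9) + (-2)·13 = 9 + 117 - 26 = 100
Nonzero, so the vectors are not orthogonal.

no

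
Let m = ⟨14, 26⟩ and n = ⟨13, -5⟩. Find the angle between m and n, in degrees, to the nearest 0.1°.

82.7

m · n = 14·13 + 26·(-5) = 182 - 130 = 52
|m|² = 196 + 676 = 872,  |m| = √872 ≈ 29.529646
|n|² = 169 + 25 = 194,  |n| = √194 ≈ 13.928388
cos θ = 52 / (29.529646 · 13.928388) ≈ 0.12643
θ = arccos(0.12643) ≈ 82.7°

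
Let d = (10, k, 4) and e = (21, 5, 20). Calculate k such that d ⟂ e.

d · e = 10·21 + k·5 + 4·20 = 290 + 5k
Set equal to 0: 5k = -290, so k = -58.

-58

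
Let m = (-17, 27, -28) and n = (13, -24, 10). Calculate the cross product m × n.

(-402, -194, 57)

i: 27·10 - (-28)·(-24) = 270 - 672 = -402
j: (-28)·13 - (-17)·10 = -364 - (-170) = -194
k: (-17)·(-24) - 27·13 = 408 - 351 = 57
m × n = (-402, -194, 57)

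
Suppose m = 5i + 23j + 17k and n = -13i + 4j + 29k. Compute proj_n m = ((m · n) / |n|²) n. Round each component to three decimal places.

(-6.589, 2.027, 14.698)

m · n = 5·(-13) + 23·4 + 17·29 = -65 + 92 + 493 = 520
|n|² = 169 + 16 + 841 = 1026
proj_n m = (520/1026) · (-13, 4, 29) ≈ (-6.589, 2.027, 14.698)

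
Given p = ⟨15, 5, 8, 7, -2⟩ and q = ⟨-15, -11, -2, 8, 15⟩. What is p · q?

p · q = 15·(-15) + 5·(-11) + 8·(-2) + 7·8 + (-2)·15 = -225 - 55 - 16 + 56 - 30 = -270

-270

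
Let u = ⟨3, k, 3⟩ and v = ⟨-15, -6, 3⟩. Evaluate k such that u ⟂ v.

u · v = 3·(-15) + k·(-6) + 3·3 = -36 - 6k
Set equal to 0: -6k = 36, so k = -6.

-6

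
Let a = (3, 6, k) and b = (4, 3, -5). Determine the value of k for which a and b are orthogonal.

6

a · b = 3·4 + 6·3 + k·(-5) = 30 - 5k
Set equal to 0: -5k = -30, so k = 6.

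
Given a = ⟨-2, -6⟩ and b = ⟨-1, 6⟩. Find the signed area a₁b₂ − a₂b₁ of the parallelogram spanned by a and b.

-18

(-2)·6 - (-6)·(-1) = -12 - 6 = -18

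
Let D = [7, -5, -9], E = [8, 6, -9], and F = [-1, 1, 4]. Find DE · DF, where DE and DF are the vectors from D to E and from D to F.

DE = E − D = (1, 11, 0)
DF = F − D = (-8, 6, 13)
DE · DF = 1·(-8) + 11·6 + 0·13 = -8 + 66 + 0 = 58

58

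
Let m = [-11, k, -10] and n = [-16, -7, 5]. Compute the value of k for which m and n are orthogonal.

m · n = (-11)·(-16) + k·(-7) + (-10)·5 = 126 - 7k
Set equal to 0: -7k = -126, so k = 18.

18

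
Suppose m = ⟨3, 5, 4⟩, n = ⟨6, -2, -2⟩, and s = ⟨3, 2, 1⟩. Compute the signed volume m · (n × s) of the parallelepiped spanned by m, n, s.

18

n × s:
i: (-2)·1 - (-2)·2 = -2 - (-4) = 2
j: (-2)·3 - 6·1 = -6 - 6 = -12
k: 6·2 - (-2)·3 = 12 - (-6) = 18
n × s = (2, -12, 18)
m · (n × s) = 3·2 + 5·(-12) + 4·18 = 6 - 60 + 72 = 18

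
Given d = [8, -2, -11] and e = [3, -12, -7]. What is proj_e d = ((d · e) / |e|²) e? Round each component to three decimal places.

d · e = 8·3 + (-2)·(-12) + (-11)·(-7) = 24 + 24 + 77 = 125
|e|² = 9 + 144 + 49 = 202
proj_e d = (125/202) · (3, -12, -7) ≈ (1.856, -7.426, -4.332)

(1.856, -7.426, -4.332)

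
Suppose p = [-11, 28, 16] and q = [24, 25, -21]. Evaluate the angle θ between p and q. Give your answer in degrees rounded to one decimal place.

85.8

p · q = (-11)·24 + 28·25 + 16·(-21) = -264 + 700 - 336 = 100
|p|² = 121 + 784 + 256 = 1161,  |p| = √1161 ≈ 34.073450
|q|² = 576 + 625 + 441 = 1642,  |q| = √1642 ≈ 40.521599
cos θ = 100 / (34.073450 · 40.521599) ≈ 0.07243
θ = arccos(0.07243) ≈ 85.8°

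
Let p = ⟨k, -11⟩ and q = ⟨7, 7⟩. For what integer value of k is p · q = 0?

11

p · q = k·7 + (-11)·7 = -77 + 7k
Set equal to 0: 7k = 77, so k = 11.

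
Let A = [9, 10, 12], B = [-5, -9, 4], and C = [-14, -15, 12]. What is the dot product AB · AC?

AB = B − A = (-14, -19, -8)
AC = C − A = (-23, -25, 0)
AB · AC = (-14)·(-23) + (-19)·(-25) + (-8)·0 = 322 + 475 + 0 = 797

797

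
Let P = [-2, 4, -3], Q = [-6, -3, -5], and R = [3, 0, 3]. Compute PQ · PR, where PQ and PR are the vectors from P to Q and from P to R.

PQ = Q − P = (-4, -7, -2)
PR = R − P = (5, -4, 6)
PQ · PR = (-4)·5 + (-7)·(-4) + (-2)·6 = -20 + 28 - 12 = -4

-4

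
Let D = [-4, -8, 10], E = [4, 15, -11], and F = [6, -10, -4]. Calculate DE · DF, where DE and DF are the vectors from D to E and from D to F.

328

DE = E − D = (8, 23, -21)
DF = F − D = (10, -2, -14)
DE · DF = 8·10 + 23·(-2) + (-21)·(-14) = 80 - 46 + 294 = 328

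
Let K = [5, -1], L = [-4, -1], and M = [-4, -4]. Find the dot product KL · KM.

KL = L − K = (-9, 0)
KM = M − K = (-9, -3)
KL · KM = (-9)·(-9) + 0·(-3) = 81 + 0 = 81

81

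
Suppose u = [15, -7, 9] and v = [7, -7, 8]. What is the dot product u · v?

226

u · v = 15·7 + (-7)·(-7) + 9·8 = 105 + 49 + 72 = 226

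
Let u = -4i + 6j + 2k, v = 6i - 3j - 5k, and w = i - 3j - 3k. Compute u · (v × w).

v × w:
i: (-3)·(-3) - (-5)·(-3) = 9 - 15 = -6
j: (-5)·1 - 6·(-3) = -5 - (-18) = 13
k: 6·(-3) - (-3)·1 = -18 - (-3) = -15
v × w = (-6, 13, -15)
u · (v × w) = (-4)·(-6) + 6·13 + 2·(-15) = 24 + 78 - 30 = 72

72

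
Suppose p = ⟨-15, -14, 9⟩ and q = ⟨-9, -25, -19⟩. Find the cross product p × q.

(491, -366, 249)

i: (-14)·(-19) - 9·(-25) = 266 - (-225) = 491
j: 9·(-9) - (-15)·(-19) = -81 - 285 = -366
k: (-15)·(-25) - (-14)·(-9) = 375 - 126 = 249
p × q = (491, -366, 249)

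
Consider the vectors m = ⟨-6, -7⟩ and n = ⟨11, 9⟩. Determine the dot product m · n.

m · n = (-6)·11 + (-7)·9 = -66 - 63 = -129

-129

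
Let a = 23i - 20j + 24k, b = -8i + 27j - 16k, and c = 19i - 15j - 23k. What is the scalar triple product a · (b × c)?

-19475

b × c:
i: 27·(-23) - (-16)·(-15) = -621 - 240 = -861
j: (-16)·19 - (-8)·(-23) = -304 - 184 = -488
k: (-8)·(-15) - 27·19 = 120 - 513 = -393
b × c = (-861, -488, -393)
a · (b × c) = 23·(-861) + (-20)·(-488) + 24·(-393) = -19803 + 9760 - 9432 = -19475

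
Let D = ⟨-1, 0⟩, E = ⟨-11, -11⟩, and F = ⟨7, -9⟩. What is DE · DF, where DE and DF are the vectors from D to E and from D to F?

DE = E − D = (-10, -11)
DF = F − D = (8, -9)
DE · DF = (-10)·8 + (-11)·(-9) = -80 + 99 = 19

19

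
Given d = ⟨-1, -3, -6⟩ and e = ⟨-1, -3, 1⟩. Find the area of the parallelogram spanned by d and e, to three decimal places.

22.136

i: (-3)·1 - (-6)·(-3) = -3 - 18 = -21
j: (-6)·(-1) - (-1)·1 = 6 - (-1) = 7
k: (-1)·(-3) - (-3)·(-1) = 3 - 3 = 0
d × e = (-21, 7, 0)
|d × e| = √((-21)² + 7² + 0²) = √490 ≈ 22.1359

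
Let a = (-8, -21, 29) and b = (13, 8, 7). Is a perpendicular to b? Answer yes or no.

no

a · b = (-8)·13 + (-21)·8 + 29·7 = -104 - 168 + 203 = -69
Nonzero, so the vectors are not orthogonal.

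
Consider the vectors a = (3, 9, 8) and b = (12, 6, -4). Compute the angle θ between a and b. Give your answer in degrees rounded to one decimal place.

a · b = 3·12 + 9·6 + 8·(-4) = 36 + 54 - 32 = 58
|a|² = 9 + 81 + 64 = 154,  |a| = √154 ≈ 12.409674
|b|² = 144 + 36 + 16 = 196,  |b| = √196 ≈ 14.000000
cos θ = 58 / (12.409674 · 14.000000) ≈ 0.33384
θ = arccos(0.33384) ≈ 70.5°

70.5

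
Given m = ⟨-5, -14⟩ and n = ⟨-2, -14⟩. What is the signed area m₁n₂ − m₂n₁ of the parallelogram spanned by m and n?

(-5)·(-14) - (-14)·(-2) = 70 - 28 = 42

42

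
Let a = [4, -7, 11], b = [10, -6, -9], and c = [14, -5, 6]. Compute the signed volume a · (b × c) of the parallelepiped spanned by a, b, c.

b × c:
i: (-6)·6 - (-9)·(-5) = -36 - 45 = -81
j: (-9)·14 - 10·6 = -126 - 60 = -186
k: 10·(-5) - (-6)·14 = -50 - (-84) = 34
b × c = (-81, -186, 34)
a · (b × c) = 4·(-81) + (-7)·(-186) + 11·34 = -324 + 1302 + 374 = 1352

1352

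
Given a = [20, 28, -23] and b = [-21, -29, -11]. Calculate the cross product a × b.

i: 28·(-11) - (-23)·(-29) = -308 - 667 = -975
j: (-23)·(-21) - 20·(-11) = 483 - (-220) = 703
k: 20·(-29) - 28·(-21) = -580 - (-588) = 8
a × b = (-975, 703, 8)

(-975, 703, 8)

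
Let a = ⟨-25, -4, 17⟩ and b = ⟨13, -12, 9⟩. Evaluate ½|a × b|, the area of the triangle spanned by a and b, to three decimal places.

i: (-4)·9 - 17·(-12) = -36 - (-204) = 168
j: 17·13 - (-25)·9 = 221 - (-225) = 446
k: (-25)·(-12) - (-4)·13 = 300 - (-52) = 352
a × b = (168, 446, 352)
|a × b| = √(168² + 446² + 352²) = √351044 ≈ 592.4897
area = ½ · 592.4897 ≈ 296.245

296.245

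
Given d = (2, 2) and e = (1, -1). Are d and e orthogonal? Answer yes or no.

d · e = 2·1 + 2·(-1) = 2 - 2 = 0
Zero, so the vectors are orthogonal.

yes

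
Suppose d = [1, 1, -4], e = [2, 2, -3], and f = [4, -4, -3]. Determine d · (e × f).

40

e × f:
i: 2·(-3) - (-3)·(-4) = -6 - 12 = -18
j: (-3)·4 - 2·(-3) = -12 - (-6) = -6
k: 2·(-4) - 2·4 = -8 - 8 = -16
e × f = (-18, -6, -16)
d · (e × f) = 1·(-18) + 1·(-6) + (-4)·(-16) = -18 - 6 + 64 = 40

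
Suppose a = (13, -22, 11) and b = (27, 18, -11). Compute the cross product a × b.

(44, 440, 828)

i: (-22)·(-11) - 11·18 = 242 - 198 = 44
j: 11·27 - 13·(-11) = 297 - (-143) = 440
k: 13·18 - (-22)·27 = 234 - (-594) = 828
a × b = (44, 440, 828)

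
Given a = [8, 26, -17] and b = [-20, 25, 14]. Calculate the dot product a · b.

a · b = 8·(-20) + 26·25 + (-17)·14 = -160 + 650 - 238 = 252

252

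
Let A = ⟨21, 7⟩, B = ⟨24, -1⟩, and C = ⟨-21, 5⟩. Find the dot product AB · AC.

-110

AB = B − A = (3, -8)
AC = C − A = (-42, -2)
AB · AC = 3·(-42) + (-8)·(-2) = -126 + 16 = -110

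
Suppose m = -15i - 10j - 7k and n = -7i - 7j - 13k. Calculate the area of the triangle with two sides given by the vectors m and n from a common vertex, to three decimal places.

i: (-10)·(-13) - (-7)·(-7) = 130 - 49 = 81
j: (-7)·(-7) - (-15)·(-13) = 49 - 195 = -146
k: (-15)·(-7) - (-10)·(-7) = 105 - 70 = 35
m × n = (81, -146, 35)
|m × n| = √(81² + (-146)² + 35²) = √29102 ≈ 170.5931
area = ½ · 170.5931 ≈ 85.297

85.297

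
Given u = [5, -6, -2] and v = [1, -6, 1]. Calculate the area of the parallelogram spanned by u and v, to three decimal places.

i: (-6)·1 - (-2)·(-6) = -6 - 12 = -18
j: (-2)·1 - 5·1 = -2 - 5 = -7
k: 5·(-6) - (-6)·1 = -30 - (-6) = -24
u × v = (-18, -7, -24)
|u × v| = √((-18)² + (-7)² + (-24)²) = √949 ≈ 30.8058

30.806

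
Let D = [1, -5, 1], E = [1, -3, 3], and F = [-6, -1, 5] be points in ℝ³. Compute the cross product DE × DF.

(0, -14, 14)

DE = (0, 2, 2)
DF = (-7, 4, 4)
i: 2·4 - 2·4 = 8 - 8 = 0
j: 2·(-7) - 0·4 = -14 - 0 = -14
k: 0·4 - 2·(-7) = 0 - (-14) = 14
DE × DF = (0, -14, 14)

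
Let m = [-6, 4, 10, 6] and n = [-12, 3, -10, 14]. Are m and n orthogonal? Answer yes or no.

m · n = (-6)·(-12) + 4·3 + 10·(-10) + 6·14 = 72 + 12 - 100 + 84 = 68
Nonzero, so the vectors are not orthogonal.

no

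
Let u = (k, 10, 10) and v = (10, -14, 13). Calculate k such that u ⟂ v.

u · v = k·10 + 10·(-14) + 10·13 = -10 + 10k
Set equal to 0: 10k = 10, so k = 1.

1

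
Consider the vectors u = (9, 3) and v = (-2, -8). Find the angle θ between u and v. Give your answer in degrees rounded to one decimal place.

122.5

u · v = 9·(-2) + 3·(-8) = -18 - 24 = -42
|u|² = 81 + 9 = 90,  |u| = √90 ≈ 9.486833
|v|² = 4 + 64 = 68,  |v| = √68 ≈ 8.246211
cos θ = -42 / (9.486833 · 8.246211) ≈ -0.53688
θ = arccos(-0.53688) ≈ 122.5°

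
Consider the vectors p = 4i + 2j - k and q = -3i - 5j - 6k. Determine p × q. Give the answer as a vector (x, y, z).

i: 2·(-6) - (-1)·(-5) = -12 - 5 = -17
j: (-1)·(-3) - 4·(-6) = 3 - (-24) = 27
k: 4·(-5) - 2·(-3) = -20 - (-6) = -14
p × q = (-17, 27, -14)

(-17, 27, -14)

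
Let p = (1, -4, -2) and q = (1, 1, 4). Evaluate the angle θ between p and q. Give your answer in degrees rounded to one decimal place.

124.5

p · q = 1·1 + (-4)·1 + (-2)·4 = 1 - 4 - 8 = -11
|p|² = 1 + 16 + 4 = 21,  |p| = √21 ≈ 4.582576
|q|² = 1 + 1 + 16 = 18,  |q| = √18 ≈ 4.242641
cos θ = -11 / (4.582576 · 4.242641) ≈ -0.56578
θ = arccos(-0.56578) ≈ 124.5°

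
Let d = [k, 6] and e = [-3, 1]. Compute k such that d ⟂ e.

2

d · e = k·(-3) + 6·1 = 6 - 3k
Set equal to 0: -3k = -6, so k = 2.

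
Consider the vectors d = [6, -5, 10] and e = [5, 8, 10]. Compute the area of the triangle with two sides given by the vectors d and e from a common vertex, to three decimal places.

i: (-5)·10 - 10·8 = -50 - 80 = -130
j: 10·5 - 6·10 = 50 - 60 = -10
k: 6·8 - (-5)·5 = 48 - (-25) = 73
d × e = (-130, -10, 73)
|d × e| = √((-130)² + (-10)² + 73²) = √22329 ≈ 149.4289
area = ½ · 149.4289 ≈ 74.714

74.714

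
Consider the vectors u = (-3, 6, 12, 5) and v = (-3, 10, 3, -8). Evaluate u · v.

65

u · v = (-3)·(-3) + 6·10 + 12·3 + 5·(-8) = 9 + 60 + 36 - 40 = 65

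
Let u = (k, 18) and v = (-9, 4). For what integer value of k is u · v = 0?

u · v = k·(-9) + 18·4 = 72 - 9k
Set equal to 0: -9k = -72, so k = 8.

8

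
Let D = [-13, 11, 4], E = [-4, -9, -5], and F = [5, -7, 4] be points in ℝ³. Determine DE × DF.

(-162, -162, 198)

DE = (9, -20, -9)
DF = (18, -18, 0)
i: (-20)·0 - (-9)·(-18) = 0 - 162 = -162
j: (-9)·18 - 9·0 = -162 - 0 = -162
k: 9·(-18) - (-20)·18 = -162 - (-360) = 198
DE × DF = (-162, -162, 198)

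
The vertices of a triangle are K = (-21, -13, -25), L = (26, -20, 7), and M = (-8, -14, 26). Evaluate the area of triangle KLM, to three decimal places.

1003.982

KL = (47, -7, 32),  KM = (13, -1, 51)
i: (-7)·51 - 32·(-1) = -357 - (-32) = -325
j: 32·13 - 47·51 = 416 - 2397 = -1981
k: 47·(-1) - (-7)·13 = -47 - (-91) = 44
KL × KM = (-325, -1981, 44)
|KL × KM| = √4031922 ≈ 2007.9646
area = ½ · 2007.9646 ≈ 1003.982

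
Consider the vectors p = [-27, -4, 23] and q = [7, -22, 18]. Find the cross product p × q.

(434, 647, 622)

i: (-4)·18 - 23·(-22) = -72 - (-506) = 434
j: 23·7 - (-27)·18 = 161 - (-486) = 647
k: (-27)·(-22) - (-4)·7 = 594 - (-28) = 622
p × q = (434, 647, 622)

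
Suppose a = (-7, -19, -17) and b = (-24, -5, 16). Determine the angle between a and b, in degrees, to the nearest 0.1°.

a · b = (-7)·(-24) + (-19)·(-5) + (-17)·16 = 168 + 95 - 272 = -9
|a|² = 49 + 361 + 289 = 699,  |a| = √699 ≈ 26.438608
|b|² = 576 + 25 + 256 = 857,  |b| = √857 ≈ 29.274562
cos θ = -9 / (26.438608 · 29.274562) ≈ -0.01163
θ = arccos(-0.01163) ≈ 90.7°

90.7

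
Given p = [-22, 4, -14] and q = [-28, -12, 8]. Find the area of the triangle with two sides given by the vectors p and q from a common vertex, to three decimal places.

i: 4·8 - (-14)·(-12) = 32 - 168 = -136
j: (-14)·(-28) - (-22)·8 = 392 - (-176) = 568
k: (-22)·(-12) - 4·(-28) = 264 - (-112) = 376
p × q = (-136, 568, 376)
|p × q| = √((-136)² + 568² + 376²) = √482496 ≈ 694.6193
area = ½ · 694.6193 ≈ 347.310

347.310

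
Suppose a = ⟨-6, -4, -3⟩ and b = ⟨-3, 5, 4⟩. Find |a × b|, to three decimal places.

i: (-4)·4 - (-3)·5 = -16 - (-15) = -1
j: (-3)·(-3) - (-6)·4 = 9 - (-24) = 33
k: (-6)·5 - (-4)·(-3) = -30 - 12 = -42
a × b = (-1, 33, -42)
|a × b| = √((-1)² + 33² + (-42)²) = √2854 ≈ 53.4228

53.423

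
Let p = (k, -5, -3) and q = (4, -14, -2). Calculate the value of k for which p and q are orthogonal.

p · q = k·4 + (-5)·(-14) + (-3)·(-2) = 76 + 4k
Set equal to 0: 4k = -76, so k = -19.

-19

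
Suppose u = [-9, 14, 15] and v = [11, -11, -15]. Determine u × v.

(-45, 30, -55)

i: 14·(-15) - 15·(-11) = -210 - (-165) = -45
j: 15·11 - (-9)·(-15) = 165 - 135 = 30
k: (-9)·(-11) - 14·11 = 99 - 154 = -55
u × v = (-45, 30, -55)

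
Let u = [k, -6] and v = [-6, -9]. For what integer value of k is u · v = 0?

u · v = k·(-6) + (-6)·(-9) = 54 - 6k
Set equal to 0: -6k = -54, so k = 9.

9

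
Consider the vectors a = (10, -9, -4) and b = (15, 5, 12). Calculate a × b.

i: (-9)·12 - (-4)·5 = -108 - (-20) = -88
j: (-4)·15 - 10·12 = -60 - 120 = -180
k: 10·5 - (-9)·15 = 50 - (-135) = 185
a × b = (-88, -180, 185)

(-88, -180, 185)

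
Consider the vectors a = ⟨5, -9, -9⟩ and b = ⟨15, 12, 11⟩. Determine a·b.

-132

a · b = 5·15 + (-9)·12 + (-9)·11 = 75 - 108 - 99 = -132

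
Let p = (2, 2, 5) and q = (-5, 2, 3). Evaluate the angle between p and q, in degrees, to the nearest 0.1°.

75.3

p · q = 2·(-5) + 2·2 + 5·3 = -10 + 4 + 15 = 9
|p|² = 4 + 4 + 25 = 33,  |p| = √33 ≈ 5.744563
|q|² = 25 + 4 + 9 = 38,  |q| = √38 ≈ 6.164414
cos θ = 9 / (5.744563 · 6.164414) ≈ 0.25415
θ = arccos(0.25415) ≈ 75.3°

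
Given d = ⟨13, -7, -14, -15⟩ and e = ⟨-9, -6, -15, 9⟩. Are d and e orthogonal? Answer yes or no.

d · e = 13·(-9) + (-7)·(-6) + (-14)·(-15) + (-15)·9 = -117 + 42 + 210 - 135 = 0
Zero, so the vectors are orthogonal.

yes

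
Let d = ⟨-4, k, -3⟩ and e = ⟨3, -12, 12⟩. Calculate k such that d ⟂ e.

d · e = (-4)·3 + k·(-12) + (-3)·12 = -48 - 12k
Set equal to 0: -12k = 48, so k = -4.

-4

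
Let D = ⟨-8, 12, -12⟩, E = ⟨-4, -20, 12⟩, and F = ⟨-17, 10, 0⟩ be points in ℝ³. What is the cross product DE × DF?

DE = (4, -32, 24)
DF = (-9, -2, 12)
i: (-32)·12 - 24·(-2) = -384 - (-48) = -336
j: 24·(-9) - 4·12 = -216 - 48 = -264
k: 4·(-2) - (-32)·(-9) = -8 - 288 = -296
DE × DF = (-336, -264, -296)

(-336, -264, -296)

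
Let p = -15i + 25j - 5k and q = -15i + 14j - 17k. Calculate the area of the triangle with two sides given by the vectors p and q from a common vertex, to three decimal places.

i: 25·(-17) - (-5)·14 = -425 - (-70) = -355
j: (-5)·(-15) - (-15)·(-17) = 75 - 255 = -180
k: (-15)·14 - 25·(-15) = -210 - (-375) = 165
p × q = (-355, -180, 165)
|p × q| = √((-355)² + (-180)² + 165²) = √185650 ≈ 430.8712
area = ½ · 430.8712 ≈ 215.436

215.436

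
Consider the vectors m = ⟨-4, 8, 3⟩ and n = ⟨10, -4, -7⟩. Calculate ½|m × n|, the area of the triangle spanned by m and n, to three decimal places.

i: 8·(-7) - 3·(-4) = -56 - (-12) = -44
j: 3·10 - (-4)·(-7) = 30 - 28 = 2
k: (-4)·(-4) - 8·10 = 16 - 80 = -64
m × n = (-44, 2, -64)
|m × n| = √((-44)² + 2² + (-64)²) = √6036 ≈ 77.6917
area = ½ · 77.6917 ≈ 38.846

38.846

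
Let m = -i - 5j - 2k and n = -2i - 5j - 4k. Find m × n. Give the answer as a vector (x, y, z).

(10, 0, -5)

i: (-5)·(-4) - (-2)·(-5) = 20 - 10 = 10
j: (-2)·(-2) - (-1)·(-4) = 4 - 4 = 0
k: (-1)·(-5) - (-5)·(-2) = 5 - 10 = -5
m × n = (10, 0, -5)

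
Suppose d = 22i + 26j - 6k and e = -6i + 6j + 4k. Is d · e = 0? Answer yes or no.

yes

d · e = 22·(-6) + 26·6 + (-6)·4 = -132 + 156 - 24 = 0
Zero, so the vectors are orthogonal.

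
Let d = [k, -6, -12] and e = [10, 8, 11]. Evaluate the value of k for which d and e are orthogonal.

18

d · e = k·10 + (-6)·8 + (-12)·11 = -180 + 10k
Set equal to 0: 10k = 180, so k = 18.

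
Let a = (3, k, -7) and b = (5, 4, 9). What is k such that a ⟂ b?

a · b = 3·5 + k·4 + (-7)·9 = -48 + 4k
Set equal to 0: 4k = 48, so k = 12.

12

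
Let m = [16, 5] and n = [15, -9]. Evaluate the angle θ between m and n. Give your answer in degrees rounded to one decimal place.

48.3

m · n = 16·15 + 5·(-9) = 240 - 45 = 195
|m|² = 256 + 25 = 281,  |m| = √281 ≈ 16.763055
|n|² = 225 + 81 = 306,  |n| = √306 ≈ 17.492856
cos θ = 195 / (16.763055 · 17.492856) ≈ 0.66500
θ = arccos(0.66500) ≈ 48.3°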